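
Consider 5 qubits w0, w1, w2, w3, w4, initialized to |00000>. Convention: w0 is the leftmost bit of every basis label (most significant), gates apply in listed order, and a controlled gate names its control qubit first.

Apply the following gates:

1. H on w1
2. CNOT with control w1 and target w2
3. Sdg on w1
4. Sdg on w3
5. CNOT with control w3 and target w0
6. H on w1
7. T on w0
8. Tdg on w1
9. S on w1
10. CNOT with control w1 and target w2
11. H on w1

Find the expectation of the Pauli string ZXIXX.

In the final state, ZXIXX has expectation 0.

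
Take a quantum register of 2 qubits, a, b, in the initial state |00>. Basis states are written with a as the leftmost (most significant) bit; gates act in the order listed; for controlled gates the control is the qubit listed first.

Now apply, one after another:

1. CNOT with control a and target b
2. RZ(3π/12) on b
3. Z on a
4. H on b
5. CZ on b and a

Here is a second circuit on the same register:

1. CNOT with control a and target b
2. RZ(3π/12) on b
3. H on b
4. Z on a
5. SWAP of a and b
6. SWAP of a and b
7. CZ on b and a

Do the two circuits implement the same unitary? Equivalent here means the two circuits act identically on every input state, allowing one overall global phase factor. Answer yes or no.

Yes — the two circuits implement the same unitary up to a global phase.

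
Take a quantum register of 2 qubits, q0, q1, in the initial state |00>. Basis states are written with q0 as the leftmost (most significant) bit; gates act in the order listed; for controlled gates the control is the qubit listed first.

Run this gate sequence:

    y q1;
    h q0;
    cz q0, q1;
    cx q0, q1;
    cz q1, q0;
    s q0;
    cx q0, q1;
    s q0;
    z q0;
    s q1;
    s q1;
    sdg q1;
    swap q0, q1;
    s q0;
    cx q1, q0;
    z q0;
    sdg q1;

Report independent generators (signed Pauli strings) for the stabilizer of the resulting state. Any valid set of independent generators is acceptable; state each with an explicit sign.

One valid set of independent stabilizer generators is -XY, -ZZ (any independent generating set of the same group is equally correct).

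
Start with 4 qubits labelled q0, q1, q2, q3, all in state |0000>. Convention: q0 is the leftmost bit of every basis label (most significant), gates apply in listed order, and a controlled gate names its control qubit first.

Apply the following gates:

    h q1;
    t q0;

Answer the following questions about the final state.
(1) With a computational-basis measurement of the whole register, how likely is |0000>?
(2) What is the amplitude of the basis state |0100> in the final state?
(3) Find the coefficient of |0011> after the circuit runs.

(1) Outcome |0000> occurs with probability 1/2.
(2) The final state's coefficient on |0100> equals sqrt(2)/2.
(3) The final state's coefficient on |0011> equals 0.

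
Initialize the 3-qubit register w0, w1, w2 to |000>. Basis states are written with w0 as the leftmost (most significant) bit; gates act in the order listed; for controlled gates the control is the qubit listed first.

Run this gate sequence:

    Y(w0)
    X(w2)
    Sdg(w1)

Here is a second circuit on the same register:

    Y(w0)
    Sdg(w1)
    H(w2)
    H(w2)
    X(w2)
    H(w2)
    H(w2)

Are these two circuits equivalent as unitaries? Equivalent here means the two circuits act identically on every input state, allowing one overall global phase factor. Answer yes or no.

Yes: on every input state the two circuits agree up to one overall phase factor.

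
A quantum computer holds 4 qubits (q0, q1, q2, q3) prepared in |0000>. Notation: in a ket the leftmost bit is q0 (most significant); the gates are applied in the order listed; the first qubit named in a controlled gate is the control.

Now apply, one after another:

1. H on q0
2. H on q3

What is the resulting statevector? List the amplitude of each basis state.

After the circuit, the state carries amplitude 1/2 on |0000>, 1/2 on |0001>, 1/2 on |1000>, 1/2 on |1001>, and 0 on every other basis state.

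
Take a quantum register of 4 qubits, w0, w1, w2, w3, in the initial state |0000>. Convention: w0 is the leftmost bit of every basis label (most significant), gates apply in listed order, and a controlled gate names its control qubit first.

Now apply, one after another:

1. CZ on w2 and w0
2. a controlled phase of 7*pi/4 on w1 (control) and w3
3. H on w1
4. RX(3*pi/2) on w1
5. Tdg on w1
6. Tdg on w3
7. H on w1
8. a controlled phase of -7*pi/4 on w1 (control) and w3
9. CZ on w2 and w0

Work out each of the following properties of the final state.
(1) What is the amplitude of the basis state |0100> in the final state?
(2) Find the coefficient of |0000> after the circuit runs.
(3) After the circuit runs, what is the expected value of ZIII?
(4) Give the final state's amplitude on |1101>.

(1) The amplitude on |0100> is sqrt(2)*(-1 - I - exp(3*I*pi/4) + exp(I*pi/4))/4.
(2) |0000> carries amplitude sqrt(2)*(-1 - I - exp(I*pi/4) + exp(3*I*pi/4))/4 in the final state.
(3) The expectation value of ZIII is 1.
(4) The amplitude on |1101> is 0.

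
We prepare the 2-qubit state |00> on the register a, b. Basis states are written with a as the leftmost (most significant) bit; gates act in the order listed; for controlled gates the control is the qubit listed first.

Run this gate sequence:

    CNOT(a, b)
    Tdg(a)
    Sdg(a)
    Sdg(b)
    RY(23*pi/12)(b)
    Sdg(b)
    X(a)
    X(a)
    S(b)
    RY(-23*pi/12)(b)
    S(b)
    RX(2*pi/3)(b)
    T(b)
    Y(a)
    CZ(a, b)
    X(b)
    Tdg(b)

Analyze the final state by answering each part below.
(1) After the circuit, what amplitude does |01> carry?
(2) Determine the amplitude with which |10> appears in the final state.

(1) The final state's coefficient on |01> equals 0.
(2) |10> carries amplitude -sqrt(3)*exp(I*pi/4)/2 in the final state.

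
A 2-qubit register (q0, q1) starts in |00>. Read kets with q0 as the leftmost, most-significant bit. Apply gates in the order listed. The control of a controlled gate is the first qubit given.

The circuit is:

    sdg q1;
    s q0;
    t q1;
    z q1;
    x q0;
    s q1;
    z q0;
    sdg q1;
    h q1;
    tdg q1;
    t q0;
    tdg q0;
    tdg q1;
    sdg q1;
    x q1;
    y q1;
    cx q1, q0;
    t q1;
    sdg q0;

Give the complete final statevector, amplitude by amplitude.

After the circuit, the state carries amplitude 0 on |00>, sqrt(2)*exp(3*I*pi/4)/2 on |01>, sqrt(2)/2 on |10>, 0 on |11>.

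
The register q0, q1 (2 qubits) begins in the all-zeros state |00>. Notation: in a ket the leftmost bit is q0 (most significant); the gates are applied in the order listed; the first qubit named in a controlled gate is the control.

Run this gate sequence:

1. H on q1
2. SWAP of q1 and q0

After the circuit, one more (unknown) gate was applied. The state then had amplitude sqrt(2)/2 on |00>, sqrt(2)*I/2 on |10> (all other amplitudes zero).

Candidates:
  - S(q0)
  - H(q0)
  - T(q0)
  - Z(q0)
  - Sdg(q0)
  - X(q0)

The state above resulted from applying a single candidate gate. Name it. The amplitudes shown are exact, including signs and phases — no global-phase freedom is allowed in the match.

The applied gate was S(q0).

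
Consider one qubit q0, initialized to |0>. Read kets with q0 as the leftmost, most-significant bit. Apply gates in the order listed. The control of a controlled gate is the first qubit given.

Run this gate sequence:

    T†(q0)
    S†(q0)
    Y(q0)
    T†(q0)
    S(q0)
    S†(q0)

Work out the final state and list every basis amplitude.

After the circuit, the state carries amplitude 0 on |0>, exp(I*pi/4) on |1>.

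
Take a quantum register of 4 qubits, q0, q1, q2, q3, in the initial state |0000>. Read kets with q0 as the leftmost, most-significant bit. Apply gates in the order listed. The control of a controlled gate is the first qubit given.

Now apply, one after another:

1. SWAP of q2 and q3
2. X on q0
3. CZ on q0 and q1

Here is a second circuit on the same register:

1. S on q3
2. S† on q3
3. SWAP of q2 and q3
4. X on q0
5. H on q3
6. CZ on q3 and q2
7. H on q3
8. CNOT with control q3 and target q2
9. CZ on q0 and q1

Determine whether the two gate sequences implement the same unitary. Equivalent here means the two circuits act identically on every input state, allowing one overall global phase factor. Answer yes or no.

No — the two circuits implement different unitaries, even allowing a global phase.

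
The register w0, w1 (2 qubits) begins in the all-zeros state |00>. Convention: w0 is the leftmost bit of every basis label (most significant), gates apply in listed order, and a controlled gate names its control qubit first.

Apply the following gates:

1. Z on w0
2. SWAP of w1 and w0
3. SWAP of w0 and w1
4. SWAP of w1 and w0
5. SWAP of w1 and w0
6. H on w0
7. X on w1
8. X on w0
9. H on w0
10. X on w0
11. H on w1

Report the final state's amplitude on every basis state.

After the circuit, the state carries amplitude 0 on |00>, 0 on |01>, sqrt(2)/2 on |10>, -sqrt(2)/2 on |11>. Key observation: steps 4-5 multiply out to the identity, so the circuit reduces to the remaining gates.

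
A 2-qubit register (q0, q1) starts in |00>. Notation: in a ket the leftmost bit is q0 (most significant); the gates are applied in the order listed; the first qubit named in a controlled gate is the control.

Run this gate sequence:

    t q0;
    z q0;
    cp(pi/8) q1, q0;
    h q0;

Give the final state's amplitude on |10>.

The amplitude on |10> is sqrt(2)/2.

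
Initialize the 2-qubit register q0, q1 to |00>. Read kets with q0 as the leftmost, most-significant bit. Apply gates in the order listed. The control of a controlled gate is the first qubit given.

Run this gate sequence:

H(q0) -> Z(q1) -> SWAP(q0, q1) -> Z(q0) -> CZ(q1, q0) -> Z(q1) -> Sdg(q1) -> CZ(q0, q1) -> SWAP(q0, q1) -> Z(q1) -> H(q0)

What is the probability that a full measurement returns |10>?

Outcome |10> occurs with probability 1/2.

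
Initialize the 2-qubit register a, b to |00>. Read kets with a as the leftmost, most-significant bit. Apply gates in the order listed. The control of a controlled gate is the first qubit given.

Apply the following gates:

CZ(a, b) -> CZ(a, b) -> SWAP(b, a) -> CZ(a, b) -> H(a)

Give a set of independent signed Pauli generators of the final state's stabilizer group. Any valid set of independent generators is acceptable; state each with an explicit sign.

The stabilizer group can be generated by +XI, +IZ, among other valid generating sets. Key observation: the block from step 1 through step 2 cancels to the identity and can be dropped.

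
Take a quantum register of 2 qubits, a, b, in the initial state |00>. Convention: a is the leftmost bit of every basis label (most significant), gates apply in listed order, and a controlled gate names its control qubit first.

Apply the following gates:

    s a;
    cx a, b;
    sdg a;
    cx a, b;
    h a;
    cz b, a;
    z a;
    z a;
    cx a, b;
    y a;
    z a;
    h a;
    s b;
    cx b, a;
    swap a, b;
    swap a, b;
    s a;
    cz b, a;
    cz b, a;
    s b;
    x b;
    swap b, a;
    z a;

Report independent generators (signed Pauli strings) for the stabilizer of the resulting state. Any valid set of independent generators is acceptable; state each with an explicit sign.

The stabilizer group can be generated by +XZ, +ZY, among other valid generating sets. Key observation: steps 18-19 multiply out to the identity, so the circuit reduces to the remaining gates.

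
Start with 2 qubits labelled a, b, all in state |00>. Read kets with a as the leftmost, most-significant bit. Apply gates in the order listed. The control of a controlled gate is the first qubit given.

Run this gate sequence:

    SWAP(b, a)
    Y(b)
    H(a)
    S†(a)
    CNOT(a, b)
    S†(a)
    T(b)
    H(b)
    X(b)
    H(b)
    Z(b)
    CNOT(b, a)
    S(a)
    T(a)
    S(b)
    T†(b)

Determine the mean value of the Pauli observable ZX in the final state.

The observable ZX averages to 0. Key observation: gates 8-11 undo each other exactly, leaving only the rest of the circuit to track.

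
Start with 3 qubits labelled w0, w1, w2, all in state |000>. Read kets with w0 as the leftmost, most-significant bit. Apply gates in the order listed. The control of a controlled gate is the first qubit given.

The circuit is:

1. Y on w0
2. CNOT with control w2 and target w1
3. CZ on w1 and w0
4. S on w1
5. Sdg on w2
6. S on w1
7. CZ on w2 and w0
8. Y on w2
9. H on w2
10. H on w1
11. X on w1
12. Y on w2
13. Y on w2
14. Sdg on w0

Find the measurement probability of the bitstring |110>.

A full measurement returns |110> with probability 1/4.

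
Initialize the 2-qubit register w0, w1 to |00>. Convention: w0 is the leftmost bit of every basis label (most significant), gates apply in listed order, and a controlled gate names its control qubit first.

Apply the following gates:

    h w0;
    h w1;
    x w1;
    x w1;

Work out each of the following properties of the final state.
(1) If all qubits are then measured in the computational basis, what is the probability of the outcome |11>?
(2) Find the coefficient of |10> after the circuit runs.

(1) Outcome |11> occurs with probability 1/4. Key observation: steps 3-4 multiply out to the identity, so the circuit reduces to the remaining gates.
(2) The amplitude on |10> is 1/2.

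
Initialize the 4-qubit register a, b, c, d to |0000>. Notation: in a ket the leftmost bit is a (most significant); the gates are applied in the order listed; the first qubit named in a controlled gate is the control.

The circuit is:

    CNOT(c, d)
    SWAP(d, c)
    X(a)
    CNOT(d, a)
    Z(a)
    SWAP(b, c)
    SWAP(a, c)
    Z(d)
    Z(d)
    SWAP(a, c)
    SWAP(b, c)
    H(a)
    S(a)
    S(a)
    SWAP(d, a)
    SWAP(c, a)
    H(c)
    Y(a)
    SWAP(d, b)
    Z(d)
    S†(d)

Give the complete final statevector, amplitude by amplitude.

The resulting statevector has amplitude -I/2 on |1000>, -I/2 on |1010>, -I/2 on |1100>, -I/2 on |1110>, and 0 on every other basis state. Key observation: gates 6-11 undo each other exactly, leaving only the rest of the circuit to track.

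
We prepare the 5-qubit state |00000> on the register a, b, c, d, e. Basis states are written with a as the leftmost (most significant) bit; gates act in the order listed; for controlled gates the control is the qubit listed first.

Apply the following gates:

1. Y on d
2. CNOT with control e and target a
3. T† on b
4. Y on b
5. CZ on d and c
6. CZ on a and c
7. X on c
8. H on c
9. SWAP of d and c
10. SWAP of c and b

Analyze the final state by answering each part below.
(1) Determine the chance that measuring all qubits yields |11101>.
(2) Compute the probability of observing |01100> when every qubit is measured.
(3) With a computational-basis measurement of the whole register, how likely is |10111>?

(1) The probability of measuring |11101> is 0.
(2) The probability of measuring |01100> is 1/2.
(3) A full measurement returns |10111> with probability 0.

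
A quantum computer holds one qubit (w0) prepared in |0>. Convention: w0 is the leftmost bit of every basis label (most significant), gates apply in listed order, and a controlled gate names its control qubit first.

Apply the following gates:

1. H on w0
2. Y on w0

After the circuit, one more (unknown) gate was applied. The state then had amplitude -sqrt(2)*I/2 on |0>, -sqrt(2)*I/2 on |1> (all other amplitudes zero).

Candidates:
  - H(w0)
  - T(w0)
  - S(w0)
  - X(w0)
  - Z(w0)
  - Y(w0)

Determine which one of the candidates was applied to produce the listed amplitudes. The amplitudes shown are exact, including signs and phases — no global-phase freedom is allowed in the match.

The unique candidate consistent with the amplitudes is Z(w0).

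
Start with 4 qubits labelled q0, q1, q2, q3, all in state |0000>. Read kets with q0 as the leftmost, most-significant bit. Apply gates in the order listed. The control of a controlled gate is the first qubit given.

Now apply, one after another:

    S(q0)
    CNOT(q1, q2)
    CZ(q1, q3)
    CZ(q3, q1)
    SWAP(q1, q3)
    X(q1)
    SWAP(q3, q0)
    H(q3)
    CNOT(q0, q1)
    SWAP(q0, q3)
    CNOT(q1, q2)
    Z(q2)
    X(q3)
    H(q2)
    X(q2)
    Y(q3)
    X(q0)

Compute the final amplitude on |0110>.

The final state's coefficient on |0110> equals I/2.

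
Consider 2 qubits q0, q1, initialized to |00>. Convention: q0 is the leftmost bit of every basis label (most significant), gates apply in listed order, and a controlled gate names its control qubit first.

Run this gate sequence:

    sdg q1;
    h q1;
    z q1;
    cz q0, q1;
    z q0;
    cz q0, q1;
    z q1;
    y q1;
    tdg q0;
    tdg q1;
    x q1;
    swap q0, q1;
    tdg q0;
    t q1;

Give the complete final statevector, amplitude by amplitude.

The final amplitudes are sqrt(2)*exp(I*pi/4)/2 on |00>, 0 on |01>, -sqrt(2)*exp(I*pi/4)/2 on |10>, 0 on |11>.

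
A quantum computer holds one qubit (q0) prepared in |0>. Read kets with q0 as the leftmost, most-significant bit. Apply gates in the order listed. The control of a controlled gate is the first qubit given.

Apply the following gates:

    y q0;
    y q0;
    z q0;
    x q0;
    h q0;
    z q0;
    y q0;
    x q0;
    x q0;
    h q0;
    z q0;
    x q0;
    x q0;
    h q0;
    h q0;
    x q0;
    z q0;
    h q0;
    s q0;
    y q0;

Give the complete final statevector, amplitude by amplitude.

The final amplitudes are sqrt(2)*I/2 on |0>, -sqrt(2)/2 on |1>.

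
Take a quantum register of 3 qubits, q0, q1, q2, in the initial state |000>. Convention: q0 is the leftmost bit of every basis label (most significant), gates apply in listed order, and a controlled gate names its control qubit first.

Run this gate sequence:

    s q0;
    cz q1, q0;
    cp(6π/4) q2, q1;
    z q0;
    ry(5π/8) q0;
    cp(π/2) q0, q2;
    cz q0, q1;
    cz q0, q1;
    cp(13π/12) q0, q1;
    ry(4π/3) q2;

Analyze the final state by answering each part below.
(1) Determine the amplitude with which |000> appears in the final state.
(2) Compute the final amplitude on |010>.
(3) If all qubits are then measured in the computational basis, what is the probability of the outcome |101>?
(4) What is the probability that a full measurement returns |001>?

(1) The amplitude on |000> is -cos(5*pi/16)/2.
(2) The amplitude on |010> is 0.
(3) A full measurement returns |101> with probability 3*sqrt(2 - sqrt(2))/16 + 3/8.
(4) The probability of measuring |001> is 3/8 - 3*sqrt(2 - sqrt(2))/16.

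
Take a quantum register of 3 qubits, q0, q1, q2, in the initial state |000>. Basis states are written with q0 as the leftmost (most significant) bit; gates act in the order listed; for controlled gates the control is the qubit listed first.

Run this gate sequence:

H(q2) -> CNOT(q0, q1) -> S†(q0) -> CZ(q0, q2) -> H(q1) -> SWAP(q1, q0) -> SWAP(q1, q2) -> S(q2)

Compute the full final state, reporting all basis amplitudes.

The final amplitudes are 1/2 on |000>, 0 on |001>, 1/2 on |010>, 0 on |011>, 1/2 on |100>, 0 on |101>, 1/2 on |110>, 0 on |111>.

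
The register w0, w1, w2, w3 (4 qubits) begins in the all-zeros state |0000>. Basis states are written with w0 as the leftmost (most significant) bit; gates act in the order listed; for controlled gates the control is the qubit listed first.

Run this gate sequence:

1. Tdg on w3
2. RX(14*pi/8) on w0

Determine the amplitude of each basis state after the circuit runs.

After the circuit, the state carries amplitude -sqrt(sqrt(2) + 2)/2 on |0000>, -I*sqrt(2 - sqrt(2))/2 on |1000>, and 0 on every other basis state.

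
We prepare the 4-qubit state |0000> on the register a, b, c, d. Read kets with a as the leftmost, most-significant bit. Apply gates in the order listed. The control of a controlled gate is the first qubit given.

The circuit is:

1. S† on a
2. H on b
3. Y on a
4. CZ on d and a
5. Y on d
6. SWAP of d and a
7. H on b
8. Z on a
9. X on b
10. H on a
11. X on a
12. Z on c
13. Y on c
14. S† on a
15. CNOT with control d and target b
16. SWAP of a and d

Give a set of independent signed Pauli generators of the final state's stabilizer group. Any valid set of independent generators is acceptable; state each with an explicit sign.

The stabilizer group can be generated by +IIIY, -ZIII, +IZII, -IIZI, among other valid generating sets.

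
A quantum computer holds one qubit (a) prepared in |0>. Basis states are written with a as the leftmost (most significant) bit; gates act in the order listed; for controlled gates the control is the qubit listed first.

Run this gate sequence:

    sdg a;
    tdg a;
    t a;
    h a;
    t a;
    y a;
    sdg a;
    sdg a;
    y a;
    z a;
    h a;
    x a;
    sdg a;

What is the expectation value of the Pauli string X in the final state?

The expectation value of X is sqrt(2)/2.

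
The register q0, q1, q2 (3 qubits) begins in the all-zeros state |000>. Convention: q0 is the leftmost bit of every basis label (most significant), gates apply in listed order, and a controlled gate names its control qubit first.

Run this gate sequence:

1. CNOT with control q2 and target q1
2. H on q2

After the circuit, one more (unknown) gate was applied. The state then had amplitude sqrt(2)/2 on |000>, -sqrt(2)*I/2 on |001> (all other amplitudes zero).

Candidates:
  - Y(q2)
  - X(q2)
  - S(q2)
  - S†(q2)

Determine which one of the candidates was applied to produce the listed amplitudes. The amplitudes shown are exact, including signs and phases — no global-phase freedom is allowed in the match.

It was S†(q2) that produced the state shown.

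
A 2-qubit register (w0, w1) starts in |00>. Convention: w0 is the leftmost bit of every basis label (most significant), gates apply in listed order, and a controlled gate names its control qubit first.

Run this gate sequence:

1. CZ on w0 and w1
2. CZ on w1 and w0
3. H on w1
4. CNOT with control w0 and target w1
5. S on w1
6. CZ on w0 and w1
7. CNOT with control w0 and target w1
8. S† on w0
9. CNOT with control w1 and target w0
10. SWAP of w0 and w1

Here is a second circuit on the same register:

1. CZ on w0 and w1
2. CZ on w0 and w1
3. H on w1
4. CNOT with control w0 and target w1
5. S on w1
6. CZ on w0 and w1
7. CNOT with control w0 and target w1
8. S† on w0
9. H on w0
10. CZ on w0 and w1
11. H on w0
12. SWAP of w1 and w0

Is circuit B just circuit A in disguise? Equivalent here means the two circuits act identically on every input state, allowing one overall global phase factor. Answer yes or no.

Yes — the two circuits implement the same unitary up to a global phase.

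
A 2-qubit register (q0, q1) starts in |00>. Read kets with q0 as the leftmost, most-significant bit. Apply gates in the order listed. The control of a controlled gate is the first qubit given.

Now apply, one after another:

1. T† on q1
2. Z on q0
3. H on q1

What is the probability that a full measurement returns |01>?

A full measurement returns |01> with probability 1/2.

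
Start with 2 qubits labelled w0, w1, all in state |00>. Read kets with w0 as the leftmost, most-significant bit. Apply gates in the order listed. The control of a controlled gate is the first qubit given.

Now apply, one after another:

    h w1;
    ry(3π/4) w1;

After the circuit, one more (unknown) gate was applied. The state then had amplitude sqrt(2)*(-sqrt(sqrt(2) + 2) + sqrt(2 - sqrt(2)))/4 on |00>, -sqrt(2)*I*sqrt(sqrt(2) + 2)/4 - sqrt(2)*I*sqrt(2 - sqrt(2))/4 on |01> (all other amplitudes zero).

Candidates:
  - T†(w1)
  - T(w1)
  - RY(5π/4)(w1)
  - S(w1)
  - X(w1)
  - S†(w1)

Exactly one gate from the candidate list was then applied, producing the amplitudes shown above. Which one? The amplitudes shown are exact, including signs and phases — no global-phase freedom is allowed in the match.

The unique candidate consistent with the amplitudes is S†(w1).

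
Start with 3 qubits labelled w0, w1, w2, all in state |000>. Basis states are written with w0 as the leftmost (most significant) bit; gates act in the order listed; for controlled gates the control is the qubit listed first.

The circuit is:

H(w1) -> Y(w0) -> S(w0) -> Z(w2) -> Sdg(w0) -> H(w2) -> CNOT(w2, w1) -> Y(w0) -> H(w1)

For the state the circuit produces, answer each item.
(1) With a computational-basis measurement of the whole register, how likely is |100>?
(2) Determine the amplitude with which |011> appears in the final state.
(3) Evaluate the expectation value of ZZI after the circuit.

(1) A full measurement returns |100> with probability 0.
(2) The final state's coefficient on |011> equals 0.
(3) In the final state, ZZI has expectation 1.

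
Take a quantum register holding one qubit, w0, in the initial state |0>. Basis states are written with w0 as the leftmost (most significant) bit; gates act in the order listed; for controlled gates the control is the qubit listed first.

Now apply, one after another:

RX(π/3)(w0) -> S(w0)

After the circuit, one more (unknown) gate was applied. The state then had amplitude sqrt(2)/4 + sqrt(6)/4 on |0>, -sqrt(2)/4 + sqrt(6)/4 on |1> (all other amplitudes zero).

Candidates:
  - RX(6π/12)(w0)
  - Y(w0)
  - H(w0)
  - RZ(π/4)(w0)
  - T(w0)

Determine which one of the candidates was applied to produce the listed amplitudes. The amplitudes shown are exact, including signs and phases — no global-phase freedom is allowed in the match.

The unique candidate consistent with the amplitudes is H(w0).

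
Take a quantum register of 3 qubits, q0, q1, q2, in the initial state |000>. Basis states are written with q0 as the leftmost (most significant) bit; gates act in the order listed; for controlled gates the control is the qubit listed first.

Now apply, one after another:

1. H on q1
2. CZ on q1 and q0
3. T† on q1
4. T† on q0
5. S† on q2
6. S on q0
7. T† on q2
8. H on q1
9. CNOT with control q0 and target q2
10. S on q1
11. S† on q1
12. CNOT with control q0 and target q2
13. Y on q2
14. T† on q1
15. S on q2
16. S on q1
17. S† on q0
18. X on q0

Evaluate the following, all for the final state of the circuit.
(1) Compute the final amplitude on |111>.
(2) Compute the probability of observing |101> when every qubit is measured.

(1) The amplitude on |111> is 1/2 - exp(I*pi/4)/2. Key observation: the block from step 9 through step 12 cancels to the identity and can be dropped.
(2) Outcome |101> occurs with probability sqrt(2)/4 + 1/2.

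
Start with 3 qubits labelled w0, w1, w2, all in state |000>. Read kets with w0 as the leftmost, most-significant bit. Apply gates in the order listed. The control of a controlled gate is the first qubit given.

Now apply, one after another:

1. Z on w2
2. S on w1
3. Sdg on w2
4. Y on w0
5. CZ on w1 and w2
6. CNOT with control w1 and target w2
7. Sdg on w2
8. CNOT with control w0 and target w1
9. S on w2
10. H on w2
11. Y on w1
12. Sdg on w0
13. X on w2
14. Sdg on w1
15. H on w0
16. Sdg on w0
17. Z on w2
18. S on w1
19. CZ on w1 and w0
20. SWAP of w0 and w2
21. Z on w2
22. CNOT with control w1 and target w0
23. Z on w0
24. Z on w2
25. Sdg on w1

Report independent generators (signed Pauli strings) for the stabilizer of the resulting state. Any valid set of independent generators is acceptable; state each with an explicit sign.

The final state is stabilized by the group generated by +XII, +IIY, +IZI; other independent generating sets are equally valid.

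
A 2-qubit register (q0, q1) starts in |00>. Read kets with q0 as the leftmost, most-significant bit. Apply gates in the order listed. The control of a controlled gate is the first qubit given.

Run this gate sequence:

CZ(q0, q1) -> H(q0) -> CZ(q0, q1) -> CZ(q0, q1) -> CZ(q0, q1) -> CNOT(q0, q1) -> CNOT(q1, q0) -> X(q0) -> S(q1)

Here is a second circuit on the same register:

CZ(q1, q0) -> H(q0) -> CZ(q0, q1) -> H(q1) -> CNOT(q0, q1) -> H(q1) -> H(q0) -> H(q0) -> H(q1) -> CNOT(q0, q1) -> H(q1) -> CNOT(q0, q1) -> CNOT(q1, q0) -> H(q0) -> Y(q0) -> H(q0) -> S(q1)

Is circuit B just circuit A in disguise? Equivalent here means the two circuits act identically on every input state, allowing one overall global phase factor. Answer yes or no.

No — the two circuits implement different unitaries, even allowing a global phase.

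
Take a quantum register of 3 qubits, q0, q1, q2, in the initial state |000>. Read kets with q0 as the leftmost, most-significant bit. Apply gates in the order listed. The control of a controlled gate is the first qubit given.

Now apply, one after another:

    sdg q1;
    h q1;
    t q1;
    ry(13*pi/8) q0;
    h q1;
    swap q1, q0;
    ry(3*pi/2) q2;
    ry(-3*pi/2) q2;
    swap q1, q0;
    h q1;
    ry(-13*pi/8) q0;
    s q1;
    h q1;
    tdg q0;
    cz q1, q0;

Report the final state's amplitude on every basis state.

The resulting statevector has amplitude 1/2 + exp(3*I*pi/4)/2 on |000>, 1/2 - exp(3*I*pi/4)/2 on |010>, and 0 on every other basis state. Key observation: steps 4-11 multiply out to the identity, so the circuit reduces to the remaining gates.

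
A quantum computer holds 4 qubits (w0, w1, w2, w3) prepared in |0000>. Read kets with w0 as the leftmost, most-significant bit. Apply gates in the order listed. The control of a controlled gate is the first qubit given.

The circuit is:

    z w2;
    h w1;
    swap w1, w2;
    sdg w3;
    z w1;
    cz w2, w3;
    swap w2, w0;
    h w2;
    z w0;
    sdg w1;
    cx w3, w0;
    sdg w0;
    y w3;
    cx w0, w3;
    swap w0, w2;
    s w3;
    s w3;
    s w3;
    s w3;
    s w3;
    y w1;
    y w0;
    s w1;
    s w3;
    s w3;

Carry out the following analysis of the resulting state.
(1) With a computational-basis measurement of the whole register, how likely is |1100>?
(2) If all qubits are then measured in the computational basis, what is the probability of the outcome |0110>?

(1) Outcome |1100> occurs with probability 0. Key observation: steps 17-20 multiply out to the identity, so the circuit reduces to the remaining gates.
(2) A full measurement returns |0110> with probability 1/4.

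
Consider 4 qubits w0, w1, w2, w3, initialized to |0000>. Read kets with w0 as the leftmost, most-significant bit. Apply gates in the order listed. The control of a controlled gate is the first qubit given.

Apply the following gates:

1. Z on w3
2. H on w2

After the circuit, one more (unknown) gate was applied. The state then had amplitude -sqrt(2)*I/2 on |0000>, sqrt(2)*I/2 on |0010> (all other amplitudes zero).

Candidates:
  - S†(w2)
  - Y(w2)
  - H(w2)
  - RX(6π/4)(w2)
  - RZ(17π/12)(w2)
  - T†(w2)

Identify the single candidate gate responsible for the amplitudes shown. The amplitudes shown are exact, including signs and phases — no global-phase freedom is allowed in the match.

It was Y(w2) that produced the state shown.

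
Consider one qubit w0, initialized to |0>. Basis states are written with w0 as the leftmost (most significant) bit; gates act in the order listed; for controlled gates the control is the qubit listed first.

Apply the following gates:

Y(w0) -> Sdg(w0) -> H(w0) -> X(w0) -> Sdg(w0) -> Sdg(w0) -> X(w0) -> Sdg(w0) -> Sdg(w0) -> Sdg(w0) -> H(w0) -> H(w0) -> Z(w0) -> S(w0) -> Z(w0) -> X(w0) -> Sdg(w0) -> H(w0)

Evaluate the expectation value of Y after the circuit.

The observable Y averages to -1.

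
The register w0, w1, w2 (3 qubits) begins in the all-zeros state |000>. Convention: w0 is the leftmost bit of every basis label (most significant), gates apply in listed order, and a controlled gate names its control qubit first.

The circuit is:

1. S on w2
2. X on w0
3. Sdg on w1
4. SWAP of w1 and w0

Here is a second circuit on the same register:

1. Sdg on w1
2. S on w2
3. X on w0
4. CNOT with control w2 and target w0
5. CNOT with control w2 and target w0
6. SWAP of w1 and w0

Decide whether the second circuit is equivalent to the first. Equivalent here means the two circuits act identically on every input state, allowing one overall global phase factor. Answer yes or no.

Yes: on every input state the two circuits agree up to one overall phase factor.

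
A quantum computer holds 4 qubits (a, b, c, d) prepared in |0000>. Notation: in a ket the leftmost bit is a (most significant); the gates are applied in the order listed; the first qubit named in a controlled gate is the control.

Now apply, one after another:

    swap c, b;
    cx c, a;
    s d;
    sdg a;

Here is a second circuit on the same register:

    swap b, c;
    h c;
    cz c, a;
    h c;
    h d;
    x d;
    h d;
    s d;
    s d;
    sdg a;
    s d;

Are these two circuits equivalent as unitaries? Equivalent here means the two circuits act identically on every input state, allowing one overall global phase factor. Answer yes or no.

No — the two circuits implement different unitaries, even allowing a global phase.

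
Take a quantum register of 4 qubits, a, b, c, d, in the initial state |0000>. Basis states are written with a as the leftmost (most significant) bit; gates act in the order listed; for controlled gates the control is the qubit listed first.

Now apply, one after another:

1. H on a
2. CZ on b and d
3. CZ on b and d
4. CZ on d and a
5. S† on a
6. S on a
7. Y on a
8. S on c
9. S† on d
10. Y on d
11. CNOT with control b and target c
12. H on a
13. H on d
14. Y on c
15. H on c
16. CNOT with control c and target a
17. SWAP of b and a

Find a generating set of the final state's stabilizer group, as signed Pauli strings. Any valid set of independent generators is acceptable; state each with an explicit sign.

The stabilizer group can be generated by -IXXI, -IIIX, +ZIII, -IZZI, among other valid generating sets.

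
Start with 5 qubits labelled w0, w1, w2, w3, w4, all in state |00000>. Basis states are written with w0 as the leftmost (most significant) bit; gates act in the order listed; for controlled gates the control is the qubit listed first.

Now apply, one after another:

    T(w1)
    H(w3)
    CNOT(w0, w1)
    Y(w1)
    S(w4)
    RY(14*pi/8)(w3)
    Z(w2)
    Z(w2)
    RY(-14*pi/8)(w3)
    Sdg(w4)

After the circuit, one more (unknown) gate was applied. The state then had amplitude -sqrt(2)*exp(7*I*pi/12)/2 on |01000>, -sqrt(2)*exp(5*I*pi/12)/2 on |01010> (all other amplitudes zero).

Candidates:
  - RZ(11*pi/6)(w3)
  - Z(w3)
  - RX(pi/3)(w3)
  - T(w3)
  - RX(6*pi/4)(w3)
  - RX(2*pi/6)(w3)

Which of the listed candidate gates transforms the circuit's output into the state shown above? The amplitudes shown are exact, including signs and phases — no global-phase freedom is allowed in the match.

It was RZ(11*pi/6)(w3) that produced the state shown. Key observation: the block from step 5 through step 10 cancels to the identity and can be dropped.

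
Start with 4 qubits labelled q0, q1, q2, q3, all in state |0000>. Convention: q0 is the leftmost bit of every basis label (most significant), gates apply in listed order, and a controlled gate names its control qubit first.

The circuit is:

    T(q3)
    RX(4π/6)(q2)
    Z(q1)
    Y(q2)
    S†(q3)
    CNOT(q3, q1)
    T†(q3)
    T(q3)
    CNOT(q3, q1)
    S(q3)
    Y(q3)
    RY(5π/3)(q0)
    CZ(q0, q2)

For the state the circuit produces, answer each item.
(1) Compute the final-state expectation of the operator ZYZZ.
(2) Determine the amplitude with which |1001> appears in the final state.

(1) The expectation value of ZYZZ is 0. Key observation: gates 5-10 undo each other exactly, leaving only the rest of the circuit to track.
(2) |1001> carries amplitude -sqrt(3)*I/4 in the final state.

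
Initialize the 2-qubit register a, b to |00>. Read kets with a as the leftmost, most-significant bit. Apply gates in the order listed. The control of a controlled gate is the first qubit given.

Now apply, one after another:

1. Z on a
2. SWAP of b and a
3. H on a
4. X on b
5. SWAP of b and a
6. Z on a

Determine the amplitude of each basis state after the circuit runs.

The final amplitudes are 0 on |00>, 0 on |01>, -sqrt(2)/2 on |10>, -sqrt(2)/2 on |11>.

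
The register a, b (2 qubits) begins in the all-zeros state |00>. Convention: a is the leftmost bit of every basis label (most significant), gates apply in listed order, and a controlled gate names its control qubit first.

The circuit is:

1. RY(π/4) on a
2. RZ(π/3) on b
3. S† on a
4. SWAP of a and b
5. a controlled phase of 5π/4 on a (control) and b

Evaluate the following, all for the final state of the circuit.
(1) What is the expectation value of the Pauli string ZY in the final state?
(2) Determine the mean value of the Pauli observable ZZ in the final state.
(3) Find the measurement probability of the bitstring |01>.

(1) In the final state, ZY has expectation -sqrt(2)/2.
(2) The observable ZZ averages to sqrt(2)/2.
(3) Outcome |01> occurs with probability 1/2 - sqrt(2)/4.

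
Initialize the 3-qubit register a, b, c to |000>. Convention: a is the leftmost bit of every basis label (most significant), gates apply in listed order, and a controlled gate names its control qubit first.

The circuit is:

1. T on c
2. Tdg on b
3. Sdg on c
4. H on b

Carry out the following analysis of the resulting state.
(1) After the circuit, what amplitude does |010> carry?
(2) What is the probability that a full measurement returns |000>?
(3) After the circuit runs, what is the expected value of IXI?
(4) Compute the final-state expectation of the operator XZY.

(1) The amplitude on |010> is sqrt(2)/2.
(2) A full measurement returns |000> with probability 1/2.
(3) The expectation value of IXI is 1.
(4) The observable XZY averages to 0.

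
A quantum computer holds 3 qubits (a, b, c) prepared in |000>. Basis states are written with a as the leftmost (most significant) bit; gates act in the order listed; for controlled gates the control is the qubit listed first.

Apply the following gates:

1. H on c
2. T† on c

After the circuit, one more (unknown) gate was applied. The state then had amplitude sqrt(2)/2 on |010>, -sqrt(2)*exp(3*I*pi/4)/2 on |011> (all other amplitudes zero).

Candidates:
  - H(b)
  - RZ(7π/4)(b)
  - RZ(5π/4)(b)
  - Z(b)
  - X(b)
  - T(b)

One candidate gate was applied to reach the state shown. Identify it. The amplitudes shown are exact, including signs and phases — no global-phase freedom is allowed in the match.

The unique candidate consistent with the amplitudes is X(b).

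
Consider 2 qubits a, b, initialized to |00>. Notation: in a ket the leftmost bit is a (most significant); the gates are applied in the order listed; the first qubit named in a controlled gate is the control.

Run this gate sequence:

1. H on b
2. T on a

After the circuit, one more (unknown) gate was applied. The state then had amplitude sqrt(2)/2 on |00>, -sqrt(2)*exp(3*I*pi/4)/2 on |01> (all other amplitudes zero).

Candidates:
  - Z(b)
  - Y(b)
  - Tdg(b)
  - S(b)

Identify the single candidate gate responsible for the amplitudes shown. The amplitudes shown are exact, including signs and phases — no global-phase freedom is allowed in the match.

The applied gate was Tdg(b).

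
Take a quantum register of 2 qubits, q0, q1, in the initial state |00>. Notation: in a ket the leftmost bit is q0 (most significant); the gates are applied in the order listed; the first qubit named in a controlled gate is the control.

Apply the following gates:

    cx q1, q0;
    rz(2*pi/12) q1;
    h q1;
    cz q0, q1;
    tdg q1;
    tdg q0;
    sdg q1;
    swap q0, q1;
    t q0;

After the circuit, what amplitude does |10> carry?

|10> carries amplitude -sqrt(2)*exp(5*I*pi/12)/2 in the final state.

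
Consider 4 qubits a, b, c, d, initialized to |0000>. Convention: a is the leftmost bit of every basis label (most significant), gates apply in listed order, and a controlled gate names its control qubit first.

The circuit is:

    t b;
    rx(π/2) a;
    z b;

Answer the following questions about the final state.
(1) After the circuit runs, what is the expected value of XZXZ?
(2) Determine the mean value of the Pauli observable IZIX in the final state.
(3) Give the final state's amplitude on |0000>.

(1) In the final state, XZXZ has expectation 0.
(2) The observable IZIX averages to 0.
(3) The amplitude on |0000> is sqrt(2)/2.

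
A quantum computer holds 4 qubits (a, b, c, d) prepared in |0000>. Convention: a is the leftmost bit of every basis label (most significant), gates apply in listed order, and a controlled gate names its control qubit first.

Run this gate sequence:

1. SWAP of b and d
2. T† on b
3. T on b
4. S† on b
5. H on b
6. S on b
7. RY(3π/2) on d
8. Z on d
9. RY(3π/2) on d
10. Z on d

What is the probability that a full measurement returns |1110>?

The probability of measuring |1110> is 0.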